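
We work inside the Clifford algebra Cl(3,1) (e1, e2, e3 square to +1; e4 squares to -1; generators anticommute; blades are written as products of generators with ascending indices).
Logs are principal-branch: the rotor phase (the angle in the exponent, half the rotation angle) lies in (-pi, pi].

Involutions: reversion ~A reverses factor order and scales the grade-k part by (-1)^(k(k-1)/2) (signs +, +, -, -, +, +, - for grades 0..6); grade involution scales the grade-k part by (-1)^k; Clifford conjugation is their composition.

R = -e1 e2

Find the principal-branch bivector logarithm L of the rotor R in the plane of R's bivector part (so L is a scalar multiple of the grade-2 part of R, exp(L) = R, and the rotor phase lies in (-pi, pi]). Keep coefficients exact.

The scalar part of R is 0, so the principal-branch rotor phase is pinned; divide the bivector part by its sine to get the unit plane — L is the phase times that plane.
Concretely: cos(phase) = 0 gives phase = ±pi/2, and since phase/sin(phase) is even the sign is immaterial: L = (phase/sin(phase)) * <R>_2 = (pi/2) * <R>_2.
Answer: -pi/2*e1 e2


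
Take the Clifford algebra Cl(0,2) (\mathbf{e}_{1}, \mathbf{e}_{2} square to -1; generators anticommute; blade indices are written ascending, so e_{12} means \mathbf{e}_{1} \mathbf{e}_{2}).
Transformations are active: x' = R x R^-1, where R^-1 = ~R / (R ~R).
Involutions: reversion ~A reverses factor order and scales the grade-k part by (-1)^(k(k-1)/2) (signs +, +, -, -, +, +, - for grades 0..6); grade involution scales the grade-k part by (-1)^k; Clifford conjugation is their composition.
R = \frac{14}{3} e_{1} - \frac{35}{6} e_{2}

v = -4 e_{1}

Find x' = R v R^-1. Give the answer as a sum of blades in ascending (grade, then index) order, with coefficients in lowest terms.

~R = \frac{14}{3} e_{1} - \frac{35}{6} e_{2}, and R ~R = -\frac{2009}{36}, so R^-1 = ~R / (-\frac{2009}{36}).
R v = \frac{56}{3} - \frac{70}{3} e_{12}
Answer: \frac{36}{41} e_{1} + \frac{160}{41} e_{2}


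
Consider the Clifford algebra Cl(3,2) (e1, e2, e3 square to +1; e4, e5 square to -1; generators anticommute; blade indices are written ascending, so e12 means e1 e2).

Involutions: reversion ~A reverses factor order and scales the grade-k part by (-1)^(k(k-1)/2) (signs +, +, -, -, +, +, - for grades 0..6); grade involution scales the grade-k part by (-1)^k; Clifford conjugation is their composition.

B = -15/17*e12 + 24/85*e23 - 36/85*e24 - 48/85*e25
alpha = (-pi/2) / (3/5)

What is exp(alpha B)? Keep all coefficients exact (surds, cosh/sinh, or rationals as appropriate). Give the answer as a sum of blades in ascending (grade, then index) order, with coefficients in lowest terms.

B^2 term by term: the squares give (-15/17)^2*(e12)^2 + (24/85)^2*(e23)^2 + (-36/85)^2*(e24)^2 + (-48/85)^2*(e25)^2 = 225/289*(-1) + 576/7225*(-1) + 1296/7225*(+1) + 2304/7225*(+1) = -9/25 (each basis 2-blade squares to minus the product of its generators' squares); cross terms between blades sharing an index anticommute and cancel. So B^2 = -9/25.
B^2 = -9/25 — since the square is negative, the closed form is circular: l = 3/5, alpha*l = -pi/2, so exp(alpha B) = cos(-pi/2) + (sin(-pi/2)/(3/5))*B = 0 + (-5/3)*B.
Answer: 25/17*e12 - 8/17*e23 + 12/17*e24 + 16/17*e25


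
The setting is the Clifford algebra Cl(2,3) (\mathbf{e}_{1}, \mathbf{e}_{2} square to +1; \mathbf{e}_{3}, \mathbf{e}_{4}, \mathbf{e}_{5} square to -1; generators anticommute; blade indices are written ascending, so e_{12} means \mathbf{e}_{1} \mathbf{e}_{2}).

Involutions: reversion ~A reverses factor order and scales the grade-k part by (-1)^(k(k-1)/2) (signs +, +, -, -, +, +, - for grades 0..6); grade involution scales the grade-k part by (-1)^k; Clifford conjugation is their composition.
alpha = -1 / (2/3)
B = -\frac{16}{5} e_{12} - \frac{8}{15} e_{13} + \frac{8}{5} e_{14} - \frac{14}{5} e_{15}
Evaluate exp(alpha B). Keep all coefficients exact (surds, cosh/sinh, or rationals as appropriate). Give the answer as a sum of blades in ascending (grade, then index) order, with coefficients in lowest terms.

B^2 term by term: the squares give (-\frac{16}{5})^2*(e_{12})^2 + (-\frac{8}{15})^2*(e_{13})^2 + (\frac{8}{5})^2*(e_{14})^2 + (-\frac{14}{5})^2*(e_{15})^2 = \frac{256}{25}*(-1) + \frac{64}{225}*(+1) + \frac{64}{25}*(+1) + \frac{196}{25}*(+1) = \frac{4}{9} (each basis 2-blade squares to minus the product of its generators' squares); cross terms between blades sharing an index anticommute and cancel. So B^2 = \frac{4}{9}.
B^2 = \frac{4}{9} — since the square is positive, the closed form is hyperbolic: l = \frac{2}{3}, alpha*l = -1, so exp(alpha B) = cosh(-1) + (sinh(-1)/(\frac{2}{3}))*B = \cosh{\left(1 \right)} + (- \frac{3 \sinh{\left(1 \right)}}{2})*B.
Answer: \cosh{\left(1 \right)} + \frac{24 \sinh{\left(1 \right)}}{5} e_{12} + \frac{4 \sinh{\left(1 \right)}}{5} e_{13} - \frac{12 \sinh{\left(1 \right)}}{5} e_{14} + \frac{21 \sinh{\left(1 \right)}}{5} e_{15}


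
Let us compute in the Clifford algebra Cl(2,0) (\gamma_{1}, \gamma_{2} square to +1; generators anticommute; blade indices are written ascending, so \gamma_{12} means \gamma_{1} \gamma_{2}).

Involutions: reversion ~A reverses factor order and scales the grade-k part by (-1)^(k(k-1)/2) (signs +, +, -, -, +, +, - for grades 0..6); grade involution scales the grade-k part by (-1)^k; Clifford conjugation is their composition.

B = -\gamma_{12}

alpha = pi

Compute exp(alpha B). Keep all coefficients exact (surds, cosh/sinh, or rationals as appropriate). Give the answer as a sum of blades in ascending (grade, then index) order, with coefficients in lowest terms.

B^2 = (-1)^2*(\gamma_{12})^2 = 1*(-1) = -1 (a basis 2-blade squares to minus the product of its generators' squares).
B^2 = -1 — the negative square puts this in the circular regime; l = 1, alpha*l = \pi, so exp(alpha B) = cos(\pi) + (sin(\pi)/1)*B = -1 + (0)*B.
Answer: -1


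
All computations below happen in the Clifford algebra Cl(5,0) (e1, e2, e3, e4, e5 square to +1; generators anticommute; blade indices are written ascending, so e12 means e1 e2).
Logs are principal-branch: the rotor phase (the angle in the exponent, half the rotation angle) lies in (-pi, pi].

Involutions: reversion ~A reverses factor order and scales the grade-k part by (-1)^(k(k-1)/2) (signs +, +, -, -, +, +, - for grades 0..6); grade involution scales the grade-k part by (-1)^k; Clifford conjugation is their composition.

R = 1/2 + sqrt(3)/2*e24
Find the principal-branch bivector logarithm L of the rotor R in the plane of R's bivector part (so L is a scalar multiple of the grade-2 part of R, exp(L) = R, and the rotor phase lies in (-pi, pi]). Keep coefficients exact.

The scalar part of R is 1/2, which pins the rotor phase on the principal branch; dividing the bivector part by the sine of that phase recovers the unit plane, and L is the phase times that plane.
Concretely: cos(phase) = 1/2 gives phase = ±pi/3, and since phase/sin(phase) is even the sign is immaterial: L = (phase/sin(phase)) * <R>_2 = (2*sqrt(3)*pi/9) * <R>_2.
Answer: pi/3*e24


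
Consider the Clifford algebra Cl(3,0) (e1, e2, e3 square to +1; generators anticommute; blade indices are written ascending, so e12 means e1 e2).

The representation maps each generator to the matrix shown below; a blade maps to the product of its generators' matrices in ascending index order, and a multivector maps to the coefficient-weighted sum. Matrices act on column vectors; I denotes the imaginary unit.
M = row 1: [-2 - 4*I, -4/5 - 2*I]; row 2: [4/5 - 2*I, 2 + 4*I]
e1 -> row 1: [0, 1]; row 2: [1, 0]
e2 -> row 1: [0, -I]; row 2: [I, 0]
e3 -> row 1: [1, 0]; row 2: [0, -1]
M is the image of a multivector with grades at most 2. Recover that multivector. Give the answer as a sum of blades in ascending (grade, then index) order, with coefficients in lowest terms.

Method: 1, rho(e1), rho(e2), rho(e3) form a trace-orthogonal basis of the 2x2 complex matrices (tr(X Y) = 2 if X = Y, else 0), so M = m0*1 + m1*rho(e1) + m2*rho(e2) + m3*rho(e3) with m0 = tr(M)/2 = 0, m1 = tr(M rho(e1))/2 = -2*I, m2 = tr(M rho(e2))/2 = -4*I/5, m3 = tr(M rho(e3))/2 = -2 - 4*I.
Multiplying table entries, the bivector images are rho(e12) = I*rho(e3), rho(e13) = -I*rho(e2), rho(e23) = I*rho(e1); with real blade coefficients the real parts of m0..m3 are the coefficients of 1, e1, e2, e3 and the imaginary parts give the bivectors (e23: Im m1, e13: -Im m2, e12: Im m3).
Answer: -2*e3 - 4*e12 + 4/5*e13 - 2*e23


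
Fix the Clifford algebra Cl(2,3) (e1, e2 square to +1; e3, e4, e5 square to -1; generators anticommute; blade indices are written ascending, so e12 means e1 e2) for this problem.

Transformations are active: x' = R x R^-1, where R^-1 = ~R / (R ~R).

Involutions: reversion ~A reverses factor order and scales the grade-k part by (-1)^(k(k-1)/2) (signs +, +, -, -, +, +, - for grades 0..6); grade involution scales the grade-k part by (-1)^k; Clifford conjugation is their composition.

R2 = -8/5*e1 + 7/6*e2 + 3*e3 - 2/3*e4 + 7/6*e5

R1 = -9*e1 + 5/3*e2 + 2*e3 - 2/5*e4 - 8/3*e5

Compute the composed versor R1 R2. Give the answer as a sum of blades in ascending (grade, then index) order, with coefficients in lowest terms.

Distribute over the terms of R1 (each basis-blade product reordered to ascending indices, repeated generators contracted through their squares):
(-9*e1) R2 = 72/5 - 21/2*e12 - 27*e13 + 6*e14 - 21/2*e15
(5/3*e2) R2 = 35/18 + 8/3*e12 + 5*e23 - 10/9*e24 + 35/18*e25
(2*e3) R2 = -6 + 16/5*e13 - 7/3*e23 - 4/3*e34 + 7/3*e35
(-2/5*e4) R2 = -4/15 - 16/25*e14 + 7/15*e24 + 6/5*e34 - 7/15*e45
(-8/3*e5) R2 = 28/9 - 64/15*e15 + 28/9*e25 + 8*e35 - 16/9*e45
Summing the partial products and collecting blades:
Answer: 1187/90 - 47/6*e12 - 119/5*e13 + 134/25*e14 - 443/30*e15 + 8/3*e23 - 29/45*e24 + 91/18*e25 - 2/15*e34 + 31/3*e35 - 101/45*e45


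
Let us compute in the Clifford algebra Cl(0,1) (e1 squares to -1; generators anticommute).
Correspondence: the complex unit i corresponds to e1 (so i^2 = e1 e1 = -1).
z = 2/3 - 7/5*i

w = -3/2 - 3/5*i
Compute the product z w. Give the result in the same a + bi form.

In blades: z = 2/3 - 7/5*e1, w = -3/2 - 3/5*e1.
Distribute z over w term by term (generator squares from the signature, products reordered to ascending indices): (2/3)*w = -1 - 2/5*e1; (-7/5*e1)*w = -21/25 + 21/10*e1.
Sum: -46/25 + 17/10*e1; translating back through the correspondence:
Answer: -46/25 + 17/10*i


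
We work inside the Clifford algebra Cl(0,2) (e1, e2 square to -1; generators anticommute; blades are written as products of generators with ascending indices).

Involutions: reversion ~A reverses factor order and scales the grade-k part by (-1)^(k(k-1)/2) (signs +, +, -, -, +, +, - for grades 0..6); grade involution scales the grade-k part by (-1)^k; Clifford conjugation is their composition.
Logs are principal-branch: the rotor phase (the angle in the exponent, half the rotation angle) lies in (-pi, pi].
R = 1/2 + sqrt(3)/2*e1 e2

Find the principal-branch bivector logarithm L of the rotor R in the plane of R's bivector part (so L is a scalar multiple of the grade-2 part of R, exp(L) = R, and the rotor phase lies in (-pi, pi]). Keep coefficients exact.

The scalar part of R is 1/2, which pins the rotor phase on the principal branch; dividing the bivector part by the sine of that phase recovers the unit plane, and L is the phase times that plane.
Concretely: cos(phase) = 1/2 gives phase = ±pi/3, and since phase/sin(phase) is even the sign is immaterial: L = (phase/sin(phase)) * <R>_2 = (2*sqrt(3)*pi/9) * <R>_2.
Answer: pi/3*e1 e2


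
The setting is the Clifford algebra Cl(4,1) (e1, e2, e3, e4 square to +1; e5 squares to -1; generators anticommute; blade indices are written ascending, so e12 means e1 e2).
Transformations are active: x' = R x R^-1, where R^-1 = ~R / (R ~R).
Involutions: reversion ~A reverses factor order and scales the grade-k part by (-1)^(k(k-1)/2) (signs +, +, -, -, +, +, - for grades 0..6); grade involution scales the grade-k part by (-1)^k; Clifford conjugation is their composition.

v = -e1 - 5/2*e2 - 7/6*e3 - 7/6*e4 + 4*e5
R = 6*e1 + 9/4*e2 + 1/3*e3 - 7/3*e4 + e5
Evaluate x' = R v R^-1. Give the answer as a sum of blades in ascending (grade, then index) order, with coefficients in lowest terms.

~R = 6*e1 + 9/4*e2 + 1/3*e3 - 7/3*e4 + e5, and R ~R = 6569/144, so R^-1 = ~R / (6569/144).
R v = -319/24 - 51/4*e12 - 20/3*e13 - 28/3*e14 + 25*e15 - 43/24*e23 - 203/24*e24 + 23/2*e25 - 28/9*e34 + 5/2*e35 - 49/6*e45
Answer: -16399/6569*e1 + 15619/13138*e2 + 38327/39414*e3 + 99575/39414*e4 - 30104/6569*e5


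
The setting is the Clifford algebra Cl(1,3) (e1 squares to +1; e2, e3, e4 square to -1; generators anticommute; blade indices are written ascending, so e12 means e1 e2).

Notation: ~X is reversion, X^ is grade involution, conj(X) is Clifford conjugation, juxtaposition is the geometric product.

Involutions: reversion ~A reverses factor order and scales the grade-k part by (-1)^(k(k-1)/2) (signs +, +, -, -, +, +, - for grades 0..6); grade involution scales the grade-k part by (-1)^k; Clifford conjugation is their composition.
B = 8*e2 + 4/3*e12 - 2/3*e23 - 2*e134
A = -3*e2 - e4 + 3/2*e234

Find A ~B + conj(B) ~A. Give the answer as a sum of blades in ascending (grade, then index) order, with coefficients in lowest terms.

first term: 24 + 4*e1 + 2*e3 - e4 + 3*e12 + 2*e13 + 8*e24 - 12*e34 + 4/3*e124 - 2*e134 - 2/3*e234 + 6*e1234
second term: -24 - 4*e1 - 2*e3 + e4 - 3*e12 - 2*e13 + 8*e24 - 12*e34 + 4/3*e124 - 2*e134 - 2/3*e234 + 6*e1234
Answer: 16*e24 - 24*e34 + 8/3*e124 - 4*e134 - 4/3*e234 + 12*e1234


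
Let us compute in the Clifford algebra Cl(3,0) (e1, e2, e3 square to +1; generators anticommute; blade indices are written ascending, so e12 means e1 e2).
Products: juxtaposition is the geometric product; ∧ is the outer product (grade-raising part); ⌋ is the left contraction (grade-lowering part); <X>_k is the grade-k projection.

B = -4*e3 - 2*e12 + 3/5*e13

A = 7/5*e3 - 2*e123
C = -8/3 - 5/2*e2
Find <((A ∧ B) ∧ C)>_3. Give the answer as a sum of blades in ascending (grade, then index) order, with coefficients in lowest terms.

step 1: -14/5*e123
step 2: 112/15*e123
step 3: 112/15*e123
Answer: 112/15*e123


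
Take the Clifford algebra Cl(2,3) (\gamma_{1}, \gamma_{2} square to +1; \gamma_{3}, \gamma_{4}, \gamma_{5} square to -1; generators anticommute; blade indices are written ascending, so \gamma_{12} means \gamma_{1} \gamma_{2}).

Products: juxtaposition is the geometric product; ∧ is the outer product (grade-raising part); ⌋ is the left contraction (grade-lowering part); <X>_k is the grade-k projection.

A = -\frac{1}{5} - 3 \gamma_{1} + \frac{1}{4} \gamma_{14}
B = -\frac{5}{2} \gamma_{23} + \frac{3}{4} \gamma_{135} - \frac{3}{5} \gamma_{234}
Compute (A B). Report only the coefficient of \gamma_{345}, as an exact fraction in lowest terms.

step 1: \frac{1}{2} \gamma_{23} - \frac{9}{4} \gamma_{35} + \frac{153}{20} \gamma_{123} - \frac{3}{20} \gamma_{135} + \frac{3}{25} \gamma_{234} + \frac{3}{16} \gamma_{345} + \frac{47}{40} \gamma_{1234}
Answer: \frac{3}{16}


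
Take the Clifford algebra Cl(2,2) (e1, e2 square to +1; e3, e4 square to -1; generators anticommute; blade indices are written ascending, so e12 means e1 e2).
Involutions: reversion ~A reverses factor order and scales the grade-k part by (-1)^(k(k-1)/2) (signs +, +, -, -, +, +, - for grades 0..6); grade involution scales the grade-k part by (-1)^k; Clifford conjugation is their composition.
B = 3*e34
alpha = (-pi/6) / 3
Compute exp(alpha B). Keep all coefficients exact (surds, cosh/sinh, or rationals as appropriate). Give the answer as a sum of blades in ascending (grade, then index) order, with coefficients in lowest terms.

B^2 = (3)^2*(e34)^2 = 9*(-1) = -9 (a basis 2-blade squares to minus the product of its generators' squares).
B^2 = -9 — circular case — the even/odd split gives cos and sin: l = 3, alpha*l = -pi/6, so exp(alpha B) = cos(-pi/6) + (sin(-pi/6)/3)*B = sqrt(3)/2 + (-1/6)*B.
Answer: sqrt(3)/2 - 1/2*e34


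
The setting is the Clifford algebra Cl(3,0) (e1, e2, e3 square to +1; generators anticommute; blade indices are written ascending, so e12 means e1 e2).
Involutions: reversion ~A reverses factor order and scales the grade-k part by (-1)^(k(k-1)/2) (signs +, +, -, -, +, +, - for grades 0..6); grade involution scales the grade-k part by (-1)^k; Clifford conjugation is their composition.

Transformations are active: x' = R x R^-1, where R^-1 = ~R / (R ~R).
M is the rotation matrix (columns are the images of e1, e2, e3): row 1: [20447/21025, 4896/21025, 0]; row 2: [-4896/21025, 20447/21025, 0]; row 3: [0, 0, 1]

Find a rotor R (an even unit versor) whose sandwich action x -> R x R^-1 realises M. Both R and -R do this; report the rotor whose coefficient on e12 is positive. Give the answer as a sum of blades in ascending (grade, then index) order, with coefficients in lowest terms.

Method: write R = a + b12*e12 + b13*e13 + b23*e23 with a^2 + b12^2 + b13^2 + b23^2 = 1 (so R^-1 = ~R). Expanding the columns R e_j ~R gives tr M = 4a^2 - 1 and, from the antisymmetric part, M21 - M12 = -4a*b12, M13 - M31 = 4a*b13, M32 - M23 = -4a*b23.
Here tr M = 61919/21025, so a^2 = (1 + tr M)/4 = 20736/21025 and a = ±144/145. Taking a = 144/145: M21 - M12 = -9792/21025, M13 - M31 = 0, M32 - M23 = 0, giving b12 = 17/145, b13 = 0, b23 = 0, i.e. R = 144/145 + 17/145*e12.
Its e12 coefficient is already positive.
Answer: 144/145 + 17/145*e12. Recall the cover is two-to-one: with M of trace 61919/21025, both preimages act alike, and the stated e12 sign chooses the sheet.


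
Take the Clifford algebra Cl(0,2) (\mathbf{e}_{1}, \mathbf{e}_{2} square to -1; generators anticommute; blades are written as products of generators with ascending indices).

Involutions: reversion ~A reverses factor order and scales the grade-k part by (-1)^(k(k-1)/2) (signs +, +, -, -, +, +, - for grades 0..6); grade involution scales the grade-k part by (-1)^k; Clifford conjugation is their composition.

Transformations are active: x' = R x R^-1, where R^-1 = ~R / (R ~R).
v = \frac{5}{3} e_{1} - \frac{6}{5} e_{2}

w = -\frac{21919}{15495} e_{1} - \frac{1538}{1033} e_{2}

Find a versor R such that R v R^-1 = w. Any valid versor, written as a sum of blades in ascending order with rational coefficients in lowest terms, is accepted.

R = v + w = \frac{1302}{5165} e_{1} - \frac{13888}{5165} e_{2} works: the equal norms (-\frac{949}{225}) guarantee its sandwich swaps v into w.
Answer: \frac{1302}{5165} e_{1} - \frac{13888}{5165} e_{2}


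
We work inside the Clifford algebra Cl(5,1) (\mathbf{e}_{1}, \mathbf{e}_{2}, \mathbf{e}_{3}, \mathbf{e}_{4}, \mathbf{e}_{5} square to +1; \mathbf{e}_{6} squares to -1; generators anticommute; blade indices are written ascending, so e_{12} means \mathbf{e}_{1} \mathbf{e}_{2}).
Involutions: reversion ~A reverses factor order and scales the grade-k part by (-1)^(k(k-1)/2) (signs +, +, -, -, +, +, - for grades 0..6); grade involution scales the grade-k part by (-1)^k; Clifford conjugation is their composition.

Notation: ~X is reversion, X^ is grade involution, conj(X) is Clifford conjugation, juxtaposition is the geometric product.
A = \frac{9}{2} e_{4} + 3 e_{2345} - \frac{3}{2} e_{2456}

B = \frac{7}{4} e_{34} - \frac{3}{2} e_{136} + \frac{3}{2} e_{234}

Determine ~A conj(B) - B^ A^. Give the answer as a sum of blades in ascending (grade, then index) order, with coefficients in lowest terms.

first term: \frac{63}{8} e_{3} + \frac{9}{2} e_{5} + \frac{27}{4} e_{23} + \frac{21}{4} e_{25} - \frac{9}{4} e_{356} - \frac{27}{4} e_{1346} - \frac{21}{8} e_{2356} + \frac{9}{4} e_{12345} - \frac{9}{2} e_{12456}
second term: -\frac{63}{8} e_{3} + \frac{9}{2} e_{5} + \frac{27}{4} e_{23} - \frac{21}{4} e_{25} + \frac{9}{4} e_{356} + \frac{27}{4} e_{1346} - \frac{21}{8} e_{2356} + \frac{9}{4} e_{12345} - \frac{9}{2} e_{12456}
Answer: \frac{63}{4} e_{3} + \frac{21}{2} e_{25} - \frac{9}{2} e_{356} - \frac{27}{2} e_{1346}


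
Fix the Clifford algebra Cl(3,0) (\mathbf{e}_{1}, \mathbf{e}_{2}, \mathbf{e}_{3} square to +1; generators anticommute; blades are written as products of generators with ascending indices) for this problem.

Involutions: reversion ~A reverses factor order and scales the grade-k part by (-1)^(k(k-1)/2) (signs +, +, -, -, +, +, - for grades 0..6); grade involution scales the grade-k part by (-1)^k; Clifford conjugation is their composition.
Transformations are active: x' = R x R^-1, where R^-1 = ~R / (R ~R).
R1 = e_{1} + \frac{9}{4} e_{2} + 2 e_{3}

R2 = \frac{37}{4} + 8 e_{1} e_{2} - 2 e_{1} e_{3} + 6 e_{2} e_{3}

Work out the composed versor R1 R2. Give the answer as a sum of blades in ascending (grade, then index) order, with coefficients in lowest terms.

Distribute over the terms of R1 (each basis-blade product reordered to ascending indices, repeated generators contracted through their squares):
(e_{1}) R2 = \frac{37}{4} e_{1} + 8 e_{2} - 2 e_{3} + 6 e_{1} e_{2} e_{3}
(\frac{9}{4} e_{2}) R2 = -18 e_{1} + \frac{333}{16} e_{2} + \frac{27}{2} e_{3} + \frac{9}{2} e_{1} e_{2} e_{3}
(2 e_{3}) R2 = 4 e_{1} - 12 e_{2} + \frac{37}{2} e_{3} + 16 e_{1} e_{2} e_{3}
Summing the partial products and collecting blades:
Answer: -\frac{19}{4} e_{1} + \frac{269}{16} e_{2} + 30 e_{3} + \frac{53}{2} e_{1} e_{2} e_{3}


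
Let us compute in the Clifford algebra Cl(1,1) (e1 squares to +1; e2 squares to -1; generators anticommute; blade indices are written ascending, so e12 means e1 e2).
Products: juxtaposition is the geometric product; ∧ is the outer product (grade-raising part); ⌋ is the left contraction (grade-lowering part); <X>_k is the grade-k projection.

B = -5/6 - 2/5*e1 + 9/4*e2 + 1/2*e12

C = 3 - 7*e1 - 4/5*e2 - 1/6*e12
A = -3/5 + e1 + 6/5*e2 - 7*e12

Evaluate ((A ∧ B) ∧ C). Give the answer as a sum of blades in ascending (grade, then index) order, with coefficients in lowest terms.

step 1: 1/2 - 89/150*e1 - 47/20*e2 + 2479/300*e12
step 2: 3/2 - 132/25*e1 - 149/20*e2 + 13097/1500*e12
Answer: 3/2 - 132/25*e1 - 149/20*e2 + 13097/1500*e12


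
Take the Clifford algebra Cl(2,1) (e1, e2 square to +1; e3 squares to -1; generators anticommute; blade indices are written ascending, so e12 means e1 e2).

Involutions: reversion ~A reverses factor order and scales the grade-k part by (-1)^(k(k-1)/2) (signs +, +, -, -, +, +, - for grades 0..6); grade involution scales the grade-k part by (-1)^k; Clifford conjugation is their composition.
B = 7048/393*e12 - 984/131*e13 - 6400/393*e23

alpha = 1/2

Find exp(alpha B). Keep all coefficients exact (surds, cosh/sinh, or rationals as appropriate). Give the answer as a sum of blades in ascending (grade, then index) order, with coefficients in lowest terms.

B^2 term by term: the squares give (7048/393)^2*(e12)^2 + (-984/131)^2*(e13)^2 + (-6400/393)^2*(e23)^2 = 49674304/154449*(-1) + 968256/17161*(+1) + 40960000/154449*(+1) = 0 (each basis 2-blade squares to minus the product of its generators' squares); cross terms between blades sharing an index anticommute and cancel. So B^2 = 0.
B^2 = 0, and the exponential is exactly linear here: exp(alpha B) = 1 + alpha B (parabolic case).
Answer: 1 + 3524/393*e12 - 492/131*e13 - 3200/393*e23


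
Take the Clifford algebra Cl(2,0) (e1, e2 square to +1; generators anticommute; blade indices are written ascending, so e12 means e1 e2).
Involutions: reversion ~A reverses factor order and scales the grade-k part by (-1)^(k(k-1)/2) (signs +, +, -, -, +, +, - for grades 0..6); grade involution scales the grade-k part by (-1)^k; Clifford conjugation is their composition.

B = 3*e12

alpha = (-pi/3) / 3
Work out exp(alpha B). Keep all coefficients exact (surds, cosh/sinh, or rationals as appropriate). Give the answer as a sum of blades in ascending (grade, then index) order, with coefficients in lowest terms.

B^2 = (3)^2*(e12)^2 = 9*(-1) = -9 (a basis 2-blade squares to minus the product of its generators' squares).
B^2 = -9 — circular case — the even/odd split gives cos and sin: l = 3, alpha*l = -pi/3, so exp(alpha B) = cos(-pi/3) + (sin(-pi/3)/3)*B = 1/2 + (-sqrt(3)/6)*B.
Answer: 1/2 - sqrt(3)/2*e12


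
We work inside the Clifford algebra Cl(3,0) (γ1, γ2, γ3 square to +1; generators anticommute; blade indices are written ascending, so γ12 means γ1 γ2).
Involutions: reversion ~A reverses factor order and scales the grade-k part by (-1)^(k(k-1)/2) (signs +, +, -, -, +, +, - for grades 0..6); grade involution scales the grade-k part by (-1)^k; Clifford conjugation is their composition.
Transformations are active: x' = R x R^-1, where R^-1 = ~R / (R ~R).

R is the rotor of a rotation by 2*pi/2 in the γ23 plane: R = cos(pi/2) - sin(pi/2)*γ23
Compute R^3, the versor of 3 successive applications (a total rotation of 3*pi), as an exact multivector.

Because a rotor carries half the rotation angle, composing 3 copies of this γ23-plane rotor multiplies the phase: 3*(pi/2) = 3*pi/2, hence R^3 = cos(3*pi/2) - sin(3*pi/2)*γ23.
cos(3*pi/2) = 0 and sin(3*pi/2) = -1, so R^3 = γ23. The net rotation is 1*pi (after discarding 1 full turn, each of which contributes a factor -1 to the rotor); the rotor keeps the half-angle phase exactly.
Answer: γ23


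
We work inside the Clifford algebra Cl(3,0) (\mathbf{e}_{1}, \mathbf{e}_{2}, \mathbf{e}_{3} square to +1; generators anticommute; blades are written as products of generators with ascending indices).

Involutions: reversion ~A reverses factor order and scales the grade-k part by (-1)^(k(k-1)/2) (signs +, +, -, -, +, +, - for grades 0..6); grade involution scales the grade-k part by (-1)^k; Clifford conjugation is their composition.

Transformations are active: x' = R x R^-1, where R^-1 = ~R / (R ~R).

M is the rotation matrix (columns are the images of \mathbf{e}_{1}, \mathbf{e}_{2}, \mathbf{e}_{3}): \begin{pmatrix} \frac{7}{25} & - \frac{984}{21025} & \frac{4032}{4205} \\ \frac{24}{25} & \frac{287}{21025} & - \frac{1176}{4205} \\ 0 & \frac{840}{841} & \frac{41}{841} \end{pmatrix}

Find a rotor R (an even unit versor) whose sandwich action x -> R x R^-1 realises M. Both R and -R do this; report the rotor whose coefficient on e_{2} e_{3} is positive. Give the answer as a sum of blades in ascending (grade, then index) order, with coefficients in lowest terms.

Method: write R = a + b12*e_{1} e_{2} + b13*e_{1} e_{3} + b23*e_{2} e_{3} with a^2 + b12^2 + b13^2 + b23^2 = 1 (so R^-1 = ~R). Expanding the columns R e_j ~R gives tr M = 4a^2 - 1 and, from the antisymmetric part, M21 - M12 = -4a*b12, M13 - M31 = 4a*b13, M32 - M23 = -4a*b23.
Here tr M = \frac{7199}{21025}, so a^2 = (1 + tr M)/4 = \frac{7056}{21025} and a = ±\frac{84}{145}. Taking a = \frac{84}{145}: M21 - M12 = \frac{21168}{21025}, M13 - M31 = \frac{4032}{4205}, M32 - M23 = \frac{5376}{4205}, giving b12 = -\frac{63}{145}, b13 = \frac{12}{29}, b23 = -\frac{16}{29}, i.e. R = \frac{84}{145} - \frac{63}{145} e_{1} e_{2} + \frac{12}{29} e_{1} e_{3} - \frac{16}{29} e_{2} e_{3}.
Its e_{2} e_{3} coefficient is negative, so report the other preimage -R.
Answer: -\frac{84}{145} + \frac{63}{145} e_{1} e_{2} - \frac{12}{29} e_{1} e_{3} + \frac{16}{29} e_{2} e_{3}. Key observation: the double cover Spin(3) -> SO(3) sends R and -R to the same matrix (trace \frac{7199}{21025} here), so the stated sign of the e_{2} e_{3} coefficient is what selects one sheet.


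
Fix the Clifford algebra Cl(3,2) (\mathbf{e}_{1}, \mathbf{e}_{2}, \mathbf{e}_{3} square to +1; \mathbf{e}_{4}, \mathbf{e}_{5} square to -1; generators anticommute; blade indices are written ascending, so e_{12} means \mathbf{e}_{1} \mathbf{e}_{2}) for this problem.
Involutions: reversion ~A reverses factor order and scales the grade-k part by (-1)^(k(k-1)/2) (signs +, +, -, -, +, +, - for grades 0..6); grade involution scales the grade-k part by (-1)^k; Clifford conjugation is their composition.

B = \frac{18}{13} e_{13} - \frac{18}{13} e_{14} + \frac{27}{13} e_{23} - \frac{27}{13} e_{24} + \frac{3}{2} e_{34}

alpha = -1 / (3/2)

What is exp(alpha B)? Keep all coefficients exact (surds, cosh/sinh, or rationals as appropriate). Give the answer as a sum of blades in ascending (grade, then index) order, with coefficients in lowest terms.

B^2 term by term: the squares give (\frac{18}{13})^2*(e_{13})^2 + (-\frac{18}{13})^2*(e_{14})^2 + (\frac{27}{13})^2*(e_{23})^2 + (-\frac{27}{13})^2*(e_{24})^2 + (\frac{3}{2})^2*(e_{34})^2 = \frac{324}{169}*(-1) + \frac{324}{169}*(+1) + \frac{729}{169}*(-1) + \frac{729}{169}*(+1) + \frac{9}{4}*(+1) = \frac{9}{4} (each basis 2-blade squares to minus the product of its generators' squares); cross terms between blades sharing an index anticommute and cancel; the commuting (index-disjoint) pairs give grade-4 terms 2*c*c'*(blade product), which cancel blade by blade — e_{1234}: \frac{972}{169} - \frac{972}{169} = 0 — confirming B is simple. So B^2 = \frac{9}{4}.
B^2 = \frac{9}{4} — hyperbolic case — the even/odd split gives cosh and sinh: l = \frac{3}{2}, alpha*l = -1, so exp(alpha B) = cosh(-1) + (sinh(-1)/(\frac{3}{2}))*B = \cosh{\left(1 \right)} + (- \frac{2 \sinh{\left(1 \right)}}{3})*B.
Answer: \cosh{\left(1 \right)} - \frac{12 \sinh{\left(1 \right)}}{13} e_{13} + \frac{12 \sinh{\left(1 \right)}}{13} e_{14} - \frac{18 \sinh{\left(1 \right)}}{13} e_{23} + \frac{18 \sinh{\left(1 \right)}}{13} e_{24} - \sinh{\left(1 \right)} e_{34}


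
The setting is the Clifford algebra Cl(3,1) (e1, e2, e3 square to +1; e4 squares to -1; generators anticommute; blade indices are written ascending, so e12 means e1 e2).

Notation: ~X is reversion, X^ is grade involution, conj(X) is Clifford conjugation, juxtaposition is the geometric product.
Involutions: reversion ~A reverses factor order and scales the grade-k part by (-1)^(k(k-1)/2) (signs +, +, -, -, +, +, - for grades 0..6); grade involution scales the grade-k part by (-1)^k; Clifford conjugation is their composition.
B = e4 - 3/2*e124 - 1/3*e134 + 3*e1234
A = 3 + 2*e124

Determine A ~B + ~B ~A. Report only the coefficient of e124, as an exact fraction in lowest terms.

first term: 3 - 6*e3 + 3*e4 - 2*e12 + 2/3*e23 + 9/2*e124 + e134 + 9*e1234
second term: -3 - 6*e3 + 3*e4 + 2*e12 + 2/3*e23 + 9/2*e124 + e134 + 9*e1234
Answer: 9


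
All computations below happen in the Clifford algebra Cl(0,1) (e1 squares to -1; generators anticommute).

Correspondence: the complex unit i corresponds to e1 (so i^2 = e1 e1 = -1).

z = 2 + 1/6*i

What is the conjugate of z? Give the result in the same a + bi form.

In blades: z = 2 + 1/6*e1.
Conjugation here is Clifford conjugation: the scalar is fixed and the grade-1 and grade-2 blades all flip sign, giving 2 - 1/6*e1; translating back:
Answer: 2 - 1/6*i


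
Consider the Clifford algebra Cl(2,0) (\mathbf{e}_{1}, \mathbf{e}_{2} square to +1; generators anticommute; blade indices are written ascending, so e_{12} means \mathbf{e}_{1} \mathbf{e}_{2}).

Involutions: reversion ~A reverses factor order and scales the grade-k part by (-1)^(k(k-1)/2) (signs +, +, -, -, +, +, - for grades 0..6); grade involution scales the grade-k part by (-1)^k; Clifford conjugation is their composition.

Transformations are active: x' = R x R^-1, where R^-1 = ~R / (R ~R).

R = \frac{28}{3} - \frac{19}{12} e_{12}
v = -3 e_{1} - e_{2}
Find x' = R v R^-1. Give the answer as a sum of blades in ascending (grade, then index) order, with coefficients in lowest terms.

~R = \frac{28}{3} + \frac{19}{12} e_{12}, and R ~R = \frac{12905}{144}, so R^-1 = ~R / (\frac{12905}{144}).
R v = -\frac{317}{12} e_{1} - \frac{169}{12} e_{2}
Answer: -\frac{32293}{12905} e_{1} - \frac{24951}{12905} e_{2}


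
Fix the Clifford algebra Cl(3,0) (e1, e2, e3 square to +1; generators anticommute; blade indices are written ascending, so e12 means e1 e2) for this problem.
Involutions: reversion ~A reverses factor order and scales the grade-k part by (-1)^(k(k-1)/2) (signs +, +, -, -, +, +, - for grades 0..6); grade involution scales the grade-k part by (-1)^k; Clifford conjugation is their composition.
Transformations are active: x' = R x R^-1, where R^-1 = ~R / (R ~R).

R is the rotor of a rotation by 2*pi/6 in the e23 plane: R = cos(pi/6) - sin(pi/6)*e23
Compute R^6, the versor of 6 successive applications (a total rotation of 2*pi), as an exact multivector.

Half-angle bookkeeping: 6 applications in e23 add up to rotor phase 6*pi/6 = pi, so R^6 = cos(pi) - sin(pi)*e23.
cos(pi) = -1 and sin(pi) = 0, so R^6 = -1. The total rotation 2*pi is 1 full turn, so every vector returns to itself, yet the rotor is -1, on the OTHER sheet of the double cover (an odd number of 2*pi turns).
Answer: -1


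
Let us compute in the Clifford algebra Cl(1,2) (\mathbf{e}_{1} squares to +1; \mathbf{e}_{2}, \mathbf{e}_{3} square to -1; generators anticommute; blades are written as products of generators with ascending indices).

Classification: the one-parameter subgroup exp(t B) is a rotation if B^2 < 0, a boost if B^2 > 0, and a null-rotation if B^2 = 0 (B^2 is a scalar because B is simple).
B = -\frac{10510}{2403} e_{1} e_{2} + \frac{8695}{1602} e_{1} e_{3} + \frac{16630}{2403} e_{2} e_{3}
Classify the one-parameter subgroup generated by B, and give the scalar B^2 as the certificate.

B^2 term by term: the squares give (-\frac{10510}{2403})^2*(e_{1} e_{2})^2 + (\frac{8695}{1602})^2*(e_{1} e_{3})^2 + (\frac{16630}{2403})^2*(e_{2} e_{3})^2 = \frac{110460100}{5774409}*(+1) + \frac{75603025}{2566404}*(+1) + \frac{276556900}{5774409}*(-1) = \frac{25}{36} (each basis 2-blade squares to minus the product of its generators' squares); cross terms between blades sharing an index anticommute and cancel. So B^2 = \frac{25}{36}.
Answer: boost, certificate B^2 = \frac{25}{36}. Note: conjugating B changes its blade decomposition but never the scalar B^2 = \frac{25}{36}, whose sign settles the classification.


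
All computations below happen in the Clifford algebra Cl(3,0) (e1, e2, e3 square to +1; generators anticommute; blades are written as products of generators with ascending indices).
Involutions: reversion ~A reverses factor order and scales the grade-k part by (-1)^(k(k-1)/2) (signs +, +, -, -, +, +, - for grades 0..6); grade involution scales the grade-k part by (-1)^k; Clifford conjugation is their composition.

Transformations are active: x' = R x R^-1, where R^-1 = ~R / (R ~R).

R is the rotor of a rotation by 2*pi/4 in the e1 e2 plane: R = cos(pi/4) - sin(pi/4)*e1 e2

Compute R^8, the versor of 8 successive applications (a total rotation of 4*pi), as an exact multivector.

The rotor phase is half the rotation angle and phases add under composition, so 8 steps in the e1 e2 plane accumulate phase 8*(pi/4) = 2*pi: R^8 = cos(2*pi) - sin(2*pi)*e1 e2.
cos(2*pi) = 1 and sin(2*pi) = 0, so R^8 = 1. The total rotation 4*pi is 2 full turns, so every vector returns to itself, yet the rotor is +1, back on the identity sheet (an even number of 2*pi turns).
Answer: 1


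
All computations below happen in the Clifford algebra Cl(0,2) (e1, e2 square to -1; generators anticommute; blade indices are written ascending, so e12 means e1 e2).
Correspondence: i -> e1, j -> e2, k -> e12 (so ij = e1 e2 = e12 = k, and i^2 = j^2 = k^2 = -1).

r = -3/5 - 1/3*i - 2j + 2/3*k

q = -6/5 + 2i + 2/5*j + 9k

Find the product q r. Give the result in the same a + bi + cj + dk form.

In blades: q = -6/5 + 2*e1 + 2/5*e2 + 9*e12, r = -3/5 - 1/3*e1 - 2*e2 + 2/3*e12.
Distribute q over r term by term (generator squares from the signature, products reordered to ascending indices): (-6/5)*r = 18/25 + 2/5*e1 + 12/5*e2 - 4/5*e12; (2*e1)*r = 2/3 - 6/5*e1 - 4/3*e2 - 4*e12; (2/5*e2)*r = 4/5 + 4/15*e1 - 6/25*e2 + 2/15*e12; (9*e12)*r = -6 + 18*e1 - 3*e2 - 27/5*e12.
Sum: -286/75 + 262/15*e1 - 163/75*e2 - 151/15*e12; translating back through the correspondence:
Answer: -286/75 + 262/15*i - 163/75*j - 151/15*k


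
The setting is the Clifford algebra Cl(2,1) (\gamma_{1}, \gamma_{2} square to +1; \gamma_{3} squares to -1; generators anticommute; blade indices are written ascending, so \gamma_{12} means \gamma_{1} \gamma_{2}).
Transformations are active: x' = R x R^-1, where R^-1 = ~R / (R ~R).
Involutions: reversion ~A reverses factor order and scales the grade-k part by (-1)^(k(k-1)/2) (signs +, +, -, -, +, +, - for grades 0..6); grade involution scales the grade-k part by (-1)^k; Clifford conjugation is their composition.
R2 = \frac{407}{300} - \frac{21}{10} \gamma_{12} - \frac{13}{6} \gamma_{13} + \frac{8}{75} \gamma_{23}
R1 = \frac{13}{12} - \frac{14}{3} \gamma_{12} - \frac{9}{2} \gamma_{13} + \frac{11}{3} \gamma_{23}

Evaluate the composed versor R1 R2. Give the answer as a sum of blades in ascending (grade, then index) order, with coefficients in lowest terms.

Distribute over the terms of R1 (each basis-blade product reordered to ascending indices, repeated generators contracted through their squares):
(\frac{13}{12}) R2 = \frac{5291}{3600} - \frac{91}{40} \gamma_{12} - \frac{169}{72} \gamma_{13} + \frac{26}{225} \gamma_{23}
(-\frac{14}{3} \gamma_{12}) R2 = -\frac{49}{5} - \frac{2849}{450} \gamma_{12} - \frac{112}{225} \gamma_{13} - \frac{91}{9} \gamma_{23}
(-\frac{9}{2} \gamma_{13}) R2 = \frac{39}{4} - \frac{12}{25} \gamma_{12} - \frac{1221}{200} \gamma_{13} + \frac{189}{20} \gamma_{23}
(\frac{11}{3} \gamma_{23}) R2 = \frac{88}{225} + \frac{143}{18} \gamma_{12} + \frac{77}{10} \gamma_{13} + \frac{4477}{900} \gamma_{23}
Summing the partial products and collecting blades:
Answer: \frac{2173}{1200} - \frac{137}{120} \gamma_{12} - \frac{5}{4} \gamma_{13} + \frac{1993}{450} \gamma_{23}


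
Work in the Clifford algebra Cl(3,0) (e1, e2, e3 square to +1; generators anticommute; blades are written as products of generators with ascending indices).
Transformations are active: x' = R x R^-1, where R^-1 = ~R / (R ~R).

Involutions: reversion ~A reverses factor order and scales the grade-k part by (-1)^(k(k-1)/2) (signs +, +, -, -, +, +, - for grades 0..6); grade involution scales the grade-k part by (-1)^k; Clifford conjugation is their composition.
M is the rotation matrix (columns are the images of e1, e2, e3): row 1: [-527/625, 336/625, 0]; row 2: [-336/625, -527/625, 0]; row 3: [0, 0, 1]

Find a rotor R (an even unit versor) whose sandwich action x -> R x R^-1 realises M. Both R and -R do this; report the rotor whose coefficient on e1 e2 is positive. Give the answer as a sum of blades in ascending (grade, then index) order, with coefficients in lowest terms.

Method: write R = a + b12*e1 e2 + b13*e1 e3 + b23*e2 e3 with a^2 + b12^2 + b13^2 + b23^2 = 1 (so R^-1 = ~R). Expanding the columns R e_j ~R gives tr M = 4a^2 - 1 and, from the antisymmetric part, M21 - M12 = -4a*b12, M13 - M31 = 4a*b13, M32 - M23 = -4a*b23.
Here tr M = -429/625, so a^2 = (1 + tr M)/4 = 49/625 and a = ±7/25. Taking a = 7/25: M21 - M12 = -672/625, M13 - M31 = 0, M32 - M23 = 0, giving b12 = 24/25, b13 = 0, b23 = 0, i.e. R = 7/25 + 24/25*e1 e2.
Its e1 e2 coefficient is already positive.
Answer: 7/25 + 24/25*e1 e2. Sheet selection: the two-to-one cover makes ±R indistinguishable at the matrix level (trace -429/625), so uniqueness comes from the required sign on e1 e2.


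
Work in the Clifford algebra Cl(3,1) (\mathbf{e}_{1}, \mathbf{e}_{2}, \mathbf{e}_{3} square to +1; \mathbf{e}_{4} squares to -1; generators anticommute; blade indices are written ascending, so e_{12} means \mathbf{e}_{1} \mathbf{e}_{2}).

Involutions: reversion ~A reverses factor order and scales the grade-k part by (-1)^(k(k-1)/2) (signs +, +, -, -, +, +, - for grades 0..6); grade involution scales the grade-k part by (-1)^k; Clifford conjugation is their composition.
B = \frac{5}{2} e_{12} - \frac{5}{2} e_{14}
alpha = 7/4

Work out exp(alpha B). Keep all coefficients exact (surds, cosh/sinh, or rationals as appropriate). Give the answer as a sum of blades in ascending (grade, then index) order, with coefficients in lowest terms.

B^2 term by term: the squares give (\frac{5}{2})^2*(e_{12})^2 + (-\frac{5}{2})^2*(e_{14})^2 = \frac{25}{4}*(-1) + \frac{25}{4}*(+1) = 0 (each basis 2-blade squares to minus the product of its generators' squares); cross terms between blades sharing an index anticommute and cancel. So B^2 = 0.
B^2 = 0, so the series truncates immediately: exp(alpha B) = 1 + alpha B (parabolic case).
Answer: 1 + \frac{35}{8} e_{12} - \frac{35}{8} e_{14}


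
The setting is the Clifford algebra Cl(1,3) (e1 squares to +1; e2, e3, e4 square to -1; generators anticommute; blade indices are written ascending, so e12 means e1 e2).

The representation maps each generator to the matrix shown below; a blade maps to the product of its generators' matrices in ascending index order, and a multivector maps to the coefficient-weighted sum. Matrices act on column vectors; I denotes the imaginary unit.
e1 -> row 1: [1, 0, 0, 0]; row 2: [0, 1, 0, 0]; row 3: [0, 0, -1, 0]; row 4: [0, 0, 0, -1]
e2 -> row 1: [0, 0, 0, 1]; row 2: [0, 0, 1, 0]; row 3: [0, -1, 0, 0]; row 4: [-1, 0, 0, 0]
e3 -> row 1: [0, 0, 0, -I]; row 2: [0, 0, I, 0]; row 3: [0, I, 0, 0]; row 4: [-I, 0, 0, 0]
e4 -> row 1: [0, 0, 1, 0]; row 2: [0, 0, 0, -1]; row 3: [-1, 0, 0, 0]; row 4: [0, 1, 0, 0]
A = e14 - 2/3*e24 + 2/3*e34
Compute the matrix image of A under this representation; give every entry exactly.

Bivector images (products of the table entries): rho(e14) = rho(e1)rho(e4) = row 1: [0, 0, 1, 0]; row 2: [0, 0, 0, -1]; row 3: [1, 0, 0, 0]; row 4: [0, -1, 0, 0]; rho(e24) = rho(e2)rho(e4) = row 1: [0, 1, 0, 0]; row 2: [-1, 0, 0, 0]; row 3: [0, 0, 0, 1]; row 4: [0, 0, -1, 0]; rho(e34) = rho(e3)rho(e4) = row 1: [0, -I, 0, 0]; row 2: [-I, 0, 0, 0]; row 3: [0, 0, 0, -I]; row 4: [0, 0, -I, 0].
M = (1)*rho(e14) + (-2/3)*rho(e24) + (2/3)*rho(e34), summed entrywise:
Answer: row 1: [0, -2/3 - 2*I/3, 1, 0]; row 2: [2/3 - 2*I/3, 0, 0, -1]; row 3: [1, 0, 0, -2/3 - 2*I/3]; row 4: [0, -1, 2/3 - 2*I/3, 0]
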